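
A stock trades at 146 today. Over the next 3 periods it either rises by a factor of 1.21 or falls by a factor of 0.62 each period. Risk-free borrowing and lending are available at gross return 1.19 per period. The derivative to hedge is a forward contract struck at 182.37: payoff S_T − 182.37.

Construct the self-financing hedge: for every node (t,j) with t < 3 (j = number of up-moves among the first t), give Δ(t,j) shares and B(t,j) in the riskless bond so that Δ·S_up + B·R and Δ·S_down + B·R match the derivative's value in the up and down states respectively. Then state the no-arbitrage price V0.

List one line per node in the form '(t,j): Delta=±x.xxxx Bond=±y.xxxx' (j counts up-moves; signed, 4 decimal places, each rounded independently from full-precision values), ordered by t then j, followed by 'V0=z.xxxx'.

Since d<R<u, set p* = (R−d)/(u−d) = 0.9661; price each node as the discounted p*-expectation of its children.
Terminal values V(3,·): V(3,0)=-147.5741, V(3,1)=-114.4619, V(3,2)=-49.8397, V(3,3)=76.2779
Node (2,0) S=56.1224: V=(p*·-114.4619+(1−p*)·-147.5741)/1.19=-97.1297; Δ=(-114.4619−-147.5741)/(67.9081−34.7959)=1.0000; B=V−Δ·S=-153.2521
Node (2,1) S=109.5292: V=(p*·-49.8397+(1−p*)·-114.4619)/1.19=-43.7229; Δ=(-49.8397−-114.4619)/(132.5303−67.9081)=1.0000; B=V−Δ·S=-153.2521
Node (2,2) S=213.7586: V=(p*·76.2779+(1−p*)·-49.8397)/1.19=60.5065; Δ=(76.2779−-49.8397)/(258.6479−132.5303)=1.0000; B=V−Δ·S=-153.2521
Node (1,0) S=90.5200: V=(p*·-43.7229+(1−p*)·-97.1297)/1.19=-38.2633; Δ=(-43.7229−-97.1297)/(109.5292−56.1224)=1.0000; B=V−Δ·S=-128.7833
Node (1,1) S=176.6600: V=(p*·60.5065+(1−p*)·-43.7229)/1.19=47.8767; Δ=(60.5065−-43.7229)/(213.7586−109.5292)=1.0000; B=V−Δ·S=-128.7833
Node (0,0) S=146.0000: V=(p*·47.8767+(1−p*)·-38.2633)/1.19=37.7788; Δ=(47.8767−-38.2633)/(176.6600−90.5200)=1.0000; B=V−Δ·S=-108.2212
Root portfolio cost Δ·146+B reproduces V0=37.7788.

(0,0): Delta=1.0000 Bond=-108.2212
(1,0): Delta=1.0000 Bond=-128.7833
(1,1): Delta=1.0000 Bond=-128.7833
(2,0): Delta=1.0000 Bond=-153.2521
(2,1): Delta=1.0000 Bond=-153.2521
(2,2): Delta=1.0000 Bond=-153.2521
V0=37.7788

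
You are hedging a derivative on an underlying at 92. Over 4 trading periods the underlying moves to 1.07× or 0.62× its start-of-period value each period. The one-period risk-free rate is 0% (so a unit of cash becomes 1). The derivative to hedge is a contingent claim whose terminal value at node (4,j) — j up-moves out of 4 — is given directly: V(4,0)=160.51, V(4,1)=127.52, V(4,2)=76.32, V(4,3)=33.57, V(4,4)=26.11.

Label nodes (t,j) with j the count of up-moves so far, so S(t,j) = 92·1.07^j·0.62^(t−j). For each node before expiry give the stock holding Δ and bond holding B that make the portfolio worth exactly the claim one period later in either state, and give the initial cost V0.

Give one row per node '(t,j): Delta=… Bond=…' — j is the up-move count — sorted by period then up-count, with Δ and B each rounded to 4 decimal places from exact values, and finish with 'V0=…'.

The replicating-portfolio and risk-neutral prices coincide; use p* = (1−0.62)/(1.07−0.62) = 0.8444 for the latter.
Terminal payoffs: V(4,0)=160.5100, V(4,1)=127.5200, V(4,2)=76.3200, V(4,3)=33.5700, V(4,4)=26.1100
  t=3,j=0: stock 21.9262 → up 23.4610 (V=127.5200), down 13.5942 (V=160.5100). Price 132.6518; hedge Δ=-3.3435, bond B=205.9629.
  t=3,j=1: stock 37.8403 → up 40.4892 (V=76.3200), down 23.4610 (V=127.5200). Price 84.2844; hedge Δ=-3.0068, bond B=198.0622.
  t=3,j=2: stock 65.3051 → up 69.8765 (V=33.5700), down 40.4892 (V=76.3200). Price 40.2200; hedge Δ=-1.4547, bond B=135.2200.
  t=3,j=3: stock 112.7040 → up 120.5932 (V=26.1100), down 69.8765 (V=33.5700). Price 27.2704; hedge Δ=-0.1471, bond B=43.8482.
  t=2,j=0: stock 35.3648 → up 37.8403 (V=84.2844), down 21.9262 (V=132.6518). Price 91.8083; hedge Δ=-3.0393, bond B=199.2912.
  t=2,j=1: stock 61.0328 → up 65.3051 (V=40.2200), down 37.8403 (V=84.2844). Price 47.0745; hedge Δ=-1.6044, bond B=144.9955.
  t=2,j=2: stock 105.3308 → up 112.7040 (V=27.2704), down 65.3051 (V=40.2200). Price 29.2848; hedge Δ=-0.2732, bond B=58.0616.
  t=1,j=0: stock 57.0400 → up 61.0328 (V=47.0745), down 35.3648 (V=91.8083). Price 54.0331; hedge Δ=-1.7428, bond B=153.4415.
  t=1,j=1: stock 98.4400 → up 105.3308 (V=29.2848), down 61.0328 (V=47.0745). Price 32.0521; hedge Δ=-0.4016, bond B=71.5847.
  t=0,j=0: stock 92.0000 → up 98.4400 (V=32.0521), down 57.0400 (V=54.0331). Price 35.4714; hedge Δ=-0.5309, bond B=84.3179.
The time-0 hedge costs 35.4714, which is the no-arbitrage price.

(0,0): Delta=-0.5309 Bond=84.3179
(1,0): Delta=-1.7428 Bond=153.4415
(1,1): Delta=-0.4016 Bond=71.5847
(2,0): Delta=-3.0393 Bond=199.2912
(2,1): Delta=-1.6044 Bond=144.9955
(2,2): Delta=-0.2732 Bond=58.0616
(3,0): Delta=-3.3435 Bond=205.9629
(3,1): Delta=-3.0068 Bond=198.0622
(3,2): Delta=-1.4547 Bond=135.2200
(3,3): Delta=-0.1471 Bond=43.8482
V0=35.4714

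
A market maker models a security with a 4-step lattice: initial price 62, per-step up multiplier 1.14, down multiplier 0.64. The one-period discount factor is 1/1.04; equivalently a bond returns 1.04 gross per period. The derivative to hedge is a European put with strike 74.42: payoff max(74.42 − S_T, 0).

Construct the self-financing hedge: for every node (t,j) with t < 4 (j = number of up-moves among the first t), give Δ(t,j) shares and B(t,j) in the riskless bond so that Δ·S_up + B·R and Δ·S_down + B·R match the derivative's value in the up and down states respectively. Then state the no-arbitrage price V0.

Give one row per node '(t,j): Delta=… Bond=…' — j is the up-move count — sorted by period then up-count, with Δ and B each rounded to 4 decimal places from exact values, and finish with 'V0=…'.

Under the risk-neutral measure, an up-move has probability p* = (R−d)/(u−d) = 0.8000 and values discount at R = 1.04.
Terminal values V(4,·): V(4,0)=64.0181, V(4,1)=55.8917, V(4,2)=41.4164, V(4,3)=15.6323, V(4,4)=0.0000
  t=3,j=0: stock 16.2529 → up 18.5283 (V=55.8917), down 10.4019 (V=64.0181). Price 55.3048; hedge Δ=-1.0000, bond B=71.5577.
  t=3,j=1: stock 28.9505 → up 33.0036 (V=41.4164), down 18.5283 (V=55.8917). Price 42.6072; hedge Δ=-1.0000, bond B=71.5577.
  t=3,j=2: stock 51.5681 → up 58.7877 (V=15.6323), down 33.0036 (V=41.4164). Price 19.9896; hedge Δ=-1.0000, bond B=71.5577.
  t=3,j=3: stock 91.8557 → up 104.7155 (V=0.0000), down 58.7877 (V=15.6323). Price 3.0062; hedge Δ=-0.3404, bond B=34.2709.
  t=2,j=0: stock 25.3952 → up 28.9505 (V=42.6072), down 16.2529 (V=55.3048). Price 43.4103; hedge Δ=-1.0000, bond B=68.8055.
  t=2,j=1: stock 45.2352 → up 51.5681 (V=19.9896), down 28.9505 (V=42.6072). Price 23.5703; hedge Δ=-1.0000, bond B=68.8055.
  t=2,j=2: stock 80.5752 → up 91.8557 (V=3.0062), down 51.5681 (V=19.9896). Price 6.1566; hedge Δ=-0.4216, bond B=40.1233.
  t=1,j=0: stock 39.6800 → up 45.2352 (V=23.5703), down 25.3952 (V=43.4103). Price 26.4791; hedge Δ=-1.0000, bond B=66.1591.
  t=1,j=1: stock 70.6800 → up 80.5752 (V=6.1566), down 45.2352 (V=23.5703). Price 9.2686; hedge Δ=-0.4927, bond B=44.0959.
  t=0,j=0: stock 62.0000 → up 70.6800 (V=9.2686), down 39.6800 (V=26.4791). Price 12.2218; hedge Δ=-0.5552, bond B=46.6428.
The time-0 hedge costs 12.2218, which is the no-arbitrage price.

(0,0): Delta=-0.5552 Bond=46.6428
(1,0): Delta=-1.0000 Bond=66.1591
(1,1): Delta=-0.4927 Bond=44.0959
(2,0): Delta=-1.0000 Bond=68.8055
(2,1): Delta=-1.0000 Bond=68.8055
(2,2): Delta=-0.4216 Bond=40.1233
(3,0): Delta=-1.0000 Bond=71.5577
(3,1): Delta=-1.0000 Bond=71.5577
(3,2): Delta=-1.0000 Bond=71.5577
(3,3): Delta=-0.3404 Bond=34.2709
V0=12.2218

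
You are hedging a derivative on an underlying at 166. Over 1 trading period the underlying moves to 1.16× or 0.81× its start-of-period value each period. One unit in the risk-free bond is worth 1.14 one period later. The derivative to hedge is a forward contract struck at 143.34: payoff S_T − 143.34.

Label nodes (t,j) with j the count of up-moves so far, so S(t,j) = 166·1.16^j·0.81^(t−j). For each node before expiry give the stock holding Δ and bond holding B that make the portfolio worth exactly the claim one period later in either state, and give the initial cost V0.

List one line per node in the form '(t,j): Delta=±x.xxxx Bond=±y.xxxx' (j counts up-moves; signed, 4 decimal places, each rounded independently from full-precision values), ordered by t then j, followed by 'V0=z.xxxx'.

Since d<R<u, set p* = (R−d)/(u−d) = 0.9429; price each node as the discounted p*-expectation of its children.
Terminal payoffs: V(1,0)=-8.8800, V(1,1)=49.2200
Node (0,0) S=166.0000: V=(p*·49.2200+(1−p*)·-8.8800)/1.14=40.2632; Δ=(49.2200−-8.8800)/(192.5600−134.4600)=1.0000; B=V−Δ·S=-125.7368
Check: Δ(0,0)·S0 + B(0,0) = 40.2632 = V0.

(0,0): Delta=1.0000 Bond=-125.7368
V0=40.2632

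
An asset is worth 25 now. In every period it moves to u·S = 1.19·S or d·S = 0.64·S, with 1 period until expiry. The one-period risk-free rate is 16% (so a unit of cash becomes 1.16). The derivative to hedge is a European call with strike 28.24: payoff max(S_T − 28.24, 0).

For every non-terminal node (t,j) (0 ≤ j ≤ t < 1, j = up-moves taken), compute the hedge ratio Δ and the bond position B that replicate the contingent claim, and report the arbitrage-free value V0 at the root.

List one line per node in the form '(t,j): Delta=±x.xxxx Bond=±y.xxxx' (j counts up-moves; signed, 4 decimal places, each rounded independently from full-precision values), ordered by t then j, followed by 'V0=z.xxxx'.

No-arbitrage ⇒ martingale measure with p* = (R−d)/(u−d) = 0.9455.
Terminal payoffs: V(1,0)=0.0000, V(1,1)=1.5100
(0,0): S=25.0000. Δ = (V_up−V_dn)/(S_up−S_dn) = (1.5100−0.0000)/(29.7500−16.0000) = 0.1098. V = [p*·1.5100 + (1−p*)·0.0000]/1.16 = 1.2307. B = V − Δ·S = -1.5147.
Root portfolio cost Δ·25+B reproduces V0=1.2307.

(0,0): Delta=0.1098 Bond=-1.5147
V0=1.2307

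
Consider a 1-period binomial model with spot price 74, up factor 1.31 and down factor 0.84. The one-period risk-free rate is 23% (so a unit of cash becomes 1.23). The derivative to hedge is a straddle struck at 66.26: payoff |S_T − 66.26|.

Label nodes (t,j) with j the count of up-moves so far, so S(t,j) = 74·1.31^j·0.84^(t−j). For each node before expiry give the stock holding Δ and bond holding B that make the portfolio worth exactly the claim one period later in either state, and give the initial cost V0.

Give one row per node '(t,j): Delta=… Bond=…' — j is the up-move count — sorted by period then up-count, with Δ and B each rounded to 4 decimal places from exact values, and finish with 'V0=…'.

Since d<R<u, set p* = (R−d)/(u−d) = 0.8298; price each node as the discounted p*-expectation of its children.
Payoff layer (t=1): V(1,0)=4.1000, V(1,1)=30.6800
(0,0): S=74.0000. Δ = (V_up−V_dn)/(S_up−S_dn) = (30.6800−4.1000)/(96.9400−62.1600) = 0.7642. V = [p*·30.6800 + (1−p*)·4.1000]/1.23 = 21.2648. B = V − Δ·S = -35.2884.
Root portfolio cost Δ·74+B reproduces V0=21.2648.

(0,0): Delta=0.7642 Bond=-35.2884
V0=21.2648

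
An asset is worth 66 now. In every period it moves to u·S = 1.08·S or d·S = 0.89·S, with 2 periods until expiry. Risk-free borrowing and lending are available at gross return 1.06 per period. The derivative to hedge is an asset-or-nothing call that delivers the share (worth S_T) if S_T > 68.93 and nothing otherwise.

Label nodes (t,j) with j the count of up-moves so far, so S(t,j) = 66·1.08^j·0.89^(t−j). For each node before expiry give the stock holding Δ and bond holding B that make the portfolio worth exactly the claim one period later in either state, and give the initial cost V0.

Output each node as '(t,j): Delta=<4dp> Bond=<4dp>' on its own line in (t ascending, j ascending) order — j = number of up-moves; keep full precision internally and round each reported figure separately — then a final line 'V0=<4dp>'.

No-arbitrage ⇒ martingale measure with p* = (R−d)/(u−d) = 0.8947.
Payoff layer (t=2): V(2,0)=0.0000, V(2,1)=0.0000, V(2,2)=76.9824
(1,0): S=58.7400. Δ = (V_up−V_dn)/(S_up−S_dn) = (0.0000−0.0000)/(63.4392−52.2786) = 0.0000. V = [p*·0.0000 + (1−p*)·0.0000]/1.06 = 0.0000. B = V − Δ·S = 0.0000.
(1,1): S=71.2800. Δ = (V_up−V_dn)/(S_up−S_dn) = (76.9824−0.0000)/(76.9824−63.4392) = 5.6842. V = [p*·76.9824 + (1−p*)·0.0000]/1.06 = 64.9802. B = V − Δ·S = -340.1903.
(0,0): S=66.0000. Δ = (V_up−V_dn)/(S_up−S_dn) = (64.9802−0.0000)/(71.2800−58.7400) = 5.1818. V = [p*·64.9802 + (1−p*)·0.0000]/1.06 = 54.8492. B = V − Δ·S = -287.1517.
Self-financing check: at every node Δ·S+B equals the discounted successor values.

(0,0): Delta=5.1818 Bond=-287.1517
(1,0): Delta=0.0000 Bond=0.0000
(1,1): Delta=5.6842 Bond=-340.1903
V0=54.8492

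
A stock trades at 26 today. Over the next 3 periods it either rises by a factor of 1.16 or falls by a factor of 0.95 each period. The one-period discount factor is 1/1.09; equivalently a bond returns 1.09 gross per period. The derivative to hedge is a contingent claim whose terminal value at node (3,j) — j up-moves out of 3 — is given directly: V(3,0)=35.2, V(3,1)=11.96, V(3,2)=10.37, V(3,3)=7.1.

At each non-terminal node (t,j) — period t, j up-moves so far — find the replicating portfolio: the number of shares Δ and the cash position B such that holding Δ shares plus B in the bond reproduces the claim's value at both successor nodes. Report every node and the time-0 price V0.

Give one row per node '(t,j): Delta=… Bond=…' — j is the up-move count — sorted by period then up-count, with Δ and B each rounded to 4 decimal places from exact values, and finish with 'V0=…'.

(0,0): Delta=-0.7310 Bond=27.2492
(1,0): Delta=-1.5576 Bond=50.1190
(1,1): Delta=-0.3925 Bond=19.4929
(2,0): Delta=-4.7162 Bond=128.7462
(2,1): Delta=-0.2643 Bond=17.5714
(2,2): Delta=-0.4451 Bond=23.0852
V0=8.2423

The replicating-portfolio and risk-neutral prices coincide; use p* = (1.09−0.95)/(1.16−0.95) = 0.6667 for the latter.
At expiry t=3: V(3,0)=35.2000, V(3,1)=11.9600, V(3,2)=10.3700, V(3,3)=7.1000
Node (2,0) S=23.4650: V=(p*·11.9600+(1−p*)·35.2000)/1.09=18.0795; Δ=(11.9600−35.2000)/(27.2194−22.2918)=-4.7162; B=V−Δ·S=128.7462
Node (2,1) S=28.6520: V=(p*·10.3700+(1−p*)·11.9600)/1.09=10.0000; Δ=(10.3700−11.9600)/(33.2363−27.2194)=-0.2643; B=V−Δ·S=17.5714
Node (2,2) S=34.9856: V=(p*·7.1000+(1−p*)·10.3700)/1.09=7.5138; Δ=(7.1000−10.3700)/(40.5833−33.2363)=-0.4451; B=V−Δ·S=23.0852
Node (1,0) S=24.7000: V=(p*·10.0000+(1−p*)·18.0795)/1.09=11.6451; Δ=(10.0000−18.0795)/(28.6520−23.4650)=-1.5576; B=V−Δ·S=50.1190
Node (1,1) S=30.1600: V=(p*·7.5138+(1−p*)·10.0000)/1.09=7.6537; Δ=(7.5138−10.0000)/(34.9856−28.6520)=-0.3925; B=V−Δ·S=19.4929
Node (0,0) S=26.0000: V=(p*·7.6537+(1−p*)·11.6451)/1.09=8.2423; Δ=(7.6537−11.6451)/(30.1600−24.7000)=-0.7310; B=V−Δ·S=27.2492
Each (Δ,B) replicates both successor values, so the strategy is self-financing and V0 is arbitrage-free.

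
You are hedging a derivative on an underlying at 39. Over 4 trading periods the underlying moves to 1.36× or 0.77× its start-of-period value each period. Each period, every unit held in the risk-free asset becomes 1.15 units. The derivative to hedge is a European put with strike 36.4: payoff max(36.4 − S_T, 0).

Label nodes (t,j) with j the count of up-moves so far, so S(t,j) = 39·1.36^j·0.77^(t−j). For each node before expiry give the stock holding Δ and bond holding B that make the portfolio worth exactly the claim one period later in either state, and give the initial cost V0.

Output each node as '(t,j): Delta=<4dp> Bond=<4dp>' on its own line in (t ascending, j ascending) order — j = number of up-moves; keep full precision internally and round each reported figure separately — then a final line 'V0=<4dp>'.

Risk-neutral probability p* = (R−d)/(u−d) = (1.15−0.77)/(1.36−0.77) = 0.6441.
Terminal values V(4,·): V(4,0)=22.6903, V(4,1)=12.1855, V(4,2)=0.0000, V(4,3)=0.0000, V(4,4)=0.0000
Node (3,0) S=17.8048: V=(p*·12.1855+(1−p*)·22.6903)/1.15=13.8474; Δ=(12.1855−22.6903)/(24.2145−13.7097)=-1.0000; B=V−Δ·S=31.6522
Node (3,1) S=31.4474: V=(p*·0.0000+(1−p*)·12.1855)/1.15=3.7715; Δ=(0.0000−12.1855)/(42.7685−24.2145)=-0.6568; B=V−Δ·S=24.4249
Node (3,2) S=55.5435: V=(p*·0.0000+(1−p*)·0.0000)/1.15=0.0000; Δ=(0.0000−0.0000)/(75.5391−42.7685)=0.0000; B=V−Δ·S=0.0000
Node (3,3) S=98.1028: V=(p*·0.0000+(1−p*)·0.0000)/1.15=0.0000; Δ=(0.0000−0.0000)/(133.4198−75.5391)=0.0000; B=V−Δ·S=0.0000
Node (2,0) S=23.1231: V=(p*·3.7715+(1−p*)·13.8474)/1.15=6.3981; Δ=(3.7715−13.8474)/(31.4474−17.8048)=-0.7386; B=V−Δ·S=23.4759
Node (2,1) S=40.8408: V=(p*·0.0000+(1−p*)·3.7715)/1.15=1.1673; Δ=(0.0000−3.7715)/(55.5435−31.4474)=-0.1565; B=V−Δ·S=7.5596
Node (2,2) S=72.1344: V=(p*·0.0000+(1−p*)·0.0000)/1.15=0.0000; Δ=(0.0000−0.0000)/(98.1028−55.5435)=0.0000; B=V−Δ·S=0.0000
Node (1,0) S=30.0300: V=(p*·1.1673+(1−p*)·6.3981)/1.15=2.6340; Δ=(1.1673−6.3981)/(40.8408−23.1231)=-0.2952; B=V−Δ·S=11.4998
Node (1,1) S=53.0400: V=(p*·0.0000+(1−p*)·1.1673)/1.15=0.3613; Δ=(0.0000−1.1673)/(72.1344−40.8408)=-0.0373; B=V−Δ·S=2.3398
Node (0,0) S=39.0000: V=(p*·0.3613+(1−p*)·2.6340)/1.15=1.0176; Δ=(0.3613−2.6340)/(53.0400−30.0300)=-0.0988; B=V−Δ·S=4.8697
Check: Δ(0,0)·S0 + B(0,0) = 1.0176 = V0.

(0,0): Delta=-0.0988 Bond=4.8697
(1,0): Delta=-0.2952 Bond=11.4998
(1,1): Delta=-0.0373 Bond=2.3398
(2,0): Delta=-0.7386 Bond=23.4759
(2,1): Delta=-0.1565 Bond=7.5596
(2,2): Delta=0.0000 Bond=0.0000
(3,0): Delta=-1.0000 Bond=31.6522
(3,1): Delta=-0.6568 Bond=24.4249
(3,2): Delta=0.0000 Bond=0.0000
(3,3): Delta=0.0000 Bond=0.0000
V0=1.0176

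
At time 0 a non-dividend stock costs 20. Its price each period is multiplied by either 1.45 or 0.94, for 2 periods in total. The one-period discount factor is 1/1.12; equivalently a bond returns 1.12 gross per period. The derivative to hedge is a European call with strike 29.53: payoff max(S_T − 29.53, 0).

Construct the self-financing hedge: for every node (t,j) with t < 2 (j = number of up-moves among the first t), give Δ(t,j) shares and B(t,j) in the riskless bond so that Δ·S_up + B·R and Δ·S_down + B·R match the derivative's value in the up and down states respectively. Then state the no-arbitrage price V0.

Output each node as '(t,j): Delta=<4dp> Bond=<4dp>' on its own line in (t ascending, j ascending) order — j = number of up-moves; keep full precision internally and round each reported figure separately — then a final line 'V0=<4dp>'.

(0,0): Delta=0.3868 Bond=-6.4927
(1,0): Delta=0.0000 Bond=0.0000
(1,1): Delta=0.8465 Bond=-20.6036
V0=1.2433

Risk-neutral probability p* = (R−d)/(u−d) = (1.12−0.94)/(1.45−0.94) = 0.3529.
Terminal payoffs: V(2,0)=0.0000, V(2,1)=0.0000, V(2,2)=12.5200
Node (1,0) S=18.8000: V=(p*·0.0000+(1−p*)·0.0000)/1.12=0.0000; Δ=(0.0000−0.0000)/(27.2600−17.6720)=0.0000; B=V−Δ·S=0.0000
Node (1,1) S=29.0000: V=(p*·12.5200+(1−p*)·0.0000)/1.12=3.9454; Δ=(12.5200−0.0000)/(42.0500−27.2600)=0.8465; B=V−Δ·S=-20.6036
Node (0,0) S=20.0000: V=(p*·3.9454+(1−p*)·0.0000)/1.12=1.2433; Δ=(3.9454−0.0000)/(29.0000−18.8000)=0.3868; B=V−Δ·S=-6.4927
Self-financing check: at every node Δ·S+B equals the discounted successor values.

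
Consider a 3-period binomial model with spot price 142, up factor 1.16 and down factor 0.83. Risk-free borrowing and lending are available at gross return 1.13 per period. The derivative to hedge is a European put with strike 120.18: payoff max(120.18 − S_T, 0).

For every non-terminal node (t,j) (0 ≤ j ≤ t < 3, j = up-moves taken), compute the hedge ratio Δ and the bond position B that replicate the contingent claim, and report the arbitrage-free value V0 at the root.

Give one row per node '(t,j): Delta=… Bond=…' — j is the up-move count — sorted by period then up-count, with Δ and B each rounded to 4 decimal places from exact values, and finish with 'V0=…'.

Since d<R<u, set p* = (R−d)/(u−d) = 0.9091; price each node as the discounted p*-expectation of its children.
Terminal values V(3,·): V(3,0)=38.9862, V(3,1)=6.7044, V(3,2)=0.0000, V(3,3)=0.0000
(2,0): S=97.8238. Δ = (V_up−V_dn)/(S_up−S_dn) = (6.7044−38.9862)/(113.4756−81.1938) = -1.0000. V = [p*·6.7044 + (1−p*)·38.9862]/1.13 = 8.5302. B = V − Δ·S = 106.3540.
(2,1): S=136.7176. Δ = (V_up−V_dn)/(S_up−S_dn) = (0.0000−6.7044)/(158.5924−113.4756) = -0.1486. V = [p*·0.0000 + (1−p*)·6.7044]/1.13 = 0.5394. B = V − Δ·S = 20.8557.
(2,2): S=191.0752. Δ = (V_up−V_dn)/(S_up−S_dn) = (0.0000−0.0000)/(221.6472−158.5924) = 0.0000. V = [p*·0.0000 + (1−p*)·0.0000]/1.13 = 0.0000. B = V − Δ·S = 0.0000.
(1,0): S=117.8600. Δ = (V_up−V_dn)/(S_up−S_dn) = (0.5394−8.5302)/(136.7176−97.8238) = -0.2055. V = [p*·0.5394 + (1−p*)·8.5302]/1.13 = 1.1202. B = V − Δ·S = 25.3348.
(1,1): S=164.7200. Δ = (V_up−V_dn)/(S_up−S_dn) = (0.0000−0.5394)/(191.0752−136.7176) = -0.0099. V = [p*·0.0000 + (1−p*)·0.5394]/1.13 = 0.0434. B = V − Δ·S = 1.6779.
(0,0): S=142.0000. Δ = (V_up−V_dn)/(S_up−S_dn) = (0.0434−1.1202)/(164.7200−117.8600) = -0.0230. V = [p*·0.0434 + (1−p*)·1.1202]/1.13 = 0.1250. B = V − Δ·S = 3.3880.
Each (Δ,B) replicates both successor values, so the strategy is self-financing and V0 is arbitrage-free.

(0,0): Delta=-0.0230 Bond=3.3880
(1,0): Delta=-0.2055 Bond=25.3348
(1,1): Delta=-0.0099 Bond=1.6779
(2,0): Delta=-1.0000 Bond=106.3540
(2,1): Delta=-0.1486 Bond=20.8557
(2,2): Delta=0.0000 Bond=0.0000
V0=0.1250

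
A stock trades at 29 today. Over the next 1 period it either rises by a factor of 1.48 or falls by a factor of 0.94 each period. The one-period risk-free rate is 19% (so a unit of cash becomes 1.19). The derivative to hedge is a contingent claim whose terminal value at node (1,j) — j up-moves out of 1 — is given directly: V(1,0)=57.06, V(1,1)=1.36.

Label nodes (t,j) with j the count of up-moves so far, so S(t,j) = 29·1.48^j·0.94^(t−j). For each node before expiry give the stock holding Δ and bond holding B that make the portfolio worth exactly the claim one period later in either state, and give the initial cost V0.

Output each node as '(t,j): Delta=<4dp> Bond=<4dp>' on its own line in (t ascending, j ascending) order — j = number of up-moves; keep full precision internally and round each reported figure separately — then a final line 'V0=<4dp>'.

Under the risk-neutral measure, an up-move has probability p* = (R−d)/(u−d) = 0.4630 and values discount at R = 1.19.
At expiry t=1: V(1,0)=57.0600, V(1,1)=1.3600
(0,0): S=29.0000. Δ = (V_up−V_dn)/(S_up−S_dn) = (1.3600−57.0600)/(42.9200−27.2600) = -3.5568. V = [p*·1.3600 + (1−p*)·57.0600]/1.19 = 26.2798. B = V − Δ·S = 129.4279.
The time-0 hedge costs 26.2798, which is the no-arbitrage price.

(0,0): Delta=-3.5568 Bond=129.4279
V0=26.2798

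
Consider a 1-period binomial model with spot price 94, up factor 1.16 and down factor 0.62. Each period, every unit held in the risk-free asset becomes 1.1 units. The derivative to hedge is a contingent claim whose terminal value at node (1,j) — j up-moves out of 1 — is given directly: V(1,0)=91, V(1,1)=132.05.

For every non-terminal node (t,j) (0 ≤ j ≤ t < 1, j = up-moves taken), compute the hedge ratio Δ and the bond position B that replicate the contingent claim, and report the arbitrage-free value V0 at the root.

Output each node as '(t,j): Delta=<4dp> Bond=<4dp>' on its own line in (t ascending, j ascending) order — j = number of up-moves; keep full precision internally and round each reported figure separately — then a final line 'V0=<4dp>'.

(0,0): Delta=0.8087 Bond=39.8805
V0=115.8990

The replicating-portfolio and risk-neutral prices coincide; use p* = (1.1−0.62)/(1.16−0.62) = 0.8889 for the latter.
At expiry t=1: V(1,0)=91.0000, V(1,1)=132.0500
  t=0,j=0: stock 94.0000 → up 109.0400 (V=132.0500), down 58.2800 (V=91.0000). Price 115.8990; hedge Δ=0.8087, bond B=39.8805.
Check: Δ(0,0)·S0 + B(0,0) = 115.8990 = V0.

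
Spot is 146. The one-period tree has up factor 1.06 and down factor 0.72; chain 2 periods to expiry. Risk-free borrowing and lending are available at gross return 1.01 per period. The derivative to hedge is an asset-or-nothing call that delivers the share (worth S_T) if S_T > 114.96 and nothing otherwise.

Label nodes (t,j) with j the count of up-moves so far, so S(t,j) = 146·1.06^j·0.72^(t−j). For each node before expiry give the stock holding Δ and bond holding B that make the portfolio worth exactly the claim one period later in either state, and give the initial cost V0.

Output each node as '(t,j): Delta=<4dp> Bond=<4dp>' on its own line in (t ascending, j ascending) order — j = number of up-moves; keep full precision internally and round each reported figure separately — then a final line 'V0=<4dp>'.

(0,0): Delta=2.7908 Bond=-290.4655
(1,0): Delta=0.0000 Bond=0.0000
(1,1): Delta=3.1176 Bond=-343.9512
V0=116.9930

No-arbitrage ⇒ martingale measure with p* = (R−d)/(u−d) = 0.8529.
Terminal values V(2,·): V(2,0)=0.0000, V(2,1)=0.0000, V(2,2)=164.0456
(1,0): S=105.1200. Δ = (V_up−V_dn)/(S_up−S_dn) = (0.0000−0.0000)/(111.4272−75.6864) = 0.0000. V = [p*·0.0000 + (1−p*)·0.0000]/1.01 = 0.0000. B = V − Δ·S = 0.0000.
(1,1): S=154.7600. Δ = (V_up−V_dn)/(S_up−S_dn) = (164.0456−0.0000)/(164.0456−111.4272) = 3.1176. V = [p*·164.0456 + (1−p*)·0.0000]/1.01 = 138.5359. B = V − Δ·S = -343.9512.
(0,0): S=146.0000. Δ = (V_up−V_dn)/(S_up−S_dn) = (138.5359−0.0000)/(154.7600−105.1200) = 2.7908. V = [p*·138.5359 + (1−p*)·0.0000]/1.01 = 116.9930. B = V − Δ·S = -290.4655.
Root portfolio cost Δ·146+B reproduces V0=116.9930.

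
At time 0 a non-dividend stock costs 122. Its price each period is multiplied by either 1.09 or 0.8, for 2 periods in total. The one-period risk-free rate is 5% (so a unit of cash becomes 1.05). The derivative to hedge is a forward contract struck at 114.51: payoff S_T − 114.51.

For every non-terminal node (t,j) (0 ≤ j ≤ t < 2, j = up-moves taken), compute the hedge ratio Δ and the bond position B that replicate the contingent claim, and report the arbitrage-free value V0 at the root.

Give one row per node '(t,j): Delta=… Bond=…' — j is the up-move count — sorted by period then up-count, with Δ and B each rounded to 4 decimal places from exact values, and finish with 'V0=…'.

Risk-neutral probability p* = (R−d)/(u−d) = (1.05−0.8)/(1.09−0.8) = 0.8621.
At expiry t=2: V(2,0)=-36.4300, V(2,1)=-8.1260, V(2,2)=30.4382
Node (1,0) S=97.6000: V=(p*·-8.1260+(1−p*)·-36.4300)/1.05=-11.4571; Δ=(-8.1260−-36.4300)/(106.3840−78.0800)=1.0000; B=V−Δ·S=-109.0571
Node (1,1) S=132.9800: V=(p*·30.4382+(1−p*)·-8.1260)/1.05=23.9229; Δ=(30.4382−-8.1260)/(144.9482−106.3840)=1.0000; B=V−Δ·S=-109.0571
Node (0,0) S=122.0000: V=(p*·23.9229+(1−p*)·-11.4571)/1.05=18.1361; Δ=(23.9229−-11.4571)/(132.9800−97.6000)=1.0000; B=V−Δ·S=-103.8639
Root portfolio cost Δ·122+B reproduces V0=18.1361.

(0,0): Delta=1.0000 Bond=-103.8639
(1,0): Delta=1.0000 Bond=-109.0571
(1,1): Delta=1.0000 Bond=-109.0571
V0=18.1361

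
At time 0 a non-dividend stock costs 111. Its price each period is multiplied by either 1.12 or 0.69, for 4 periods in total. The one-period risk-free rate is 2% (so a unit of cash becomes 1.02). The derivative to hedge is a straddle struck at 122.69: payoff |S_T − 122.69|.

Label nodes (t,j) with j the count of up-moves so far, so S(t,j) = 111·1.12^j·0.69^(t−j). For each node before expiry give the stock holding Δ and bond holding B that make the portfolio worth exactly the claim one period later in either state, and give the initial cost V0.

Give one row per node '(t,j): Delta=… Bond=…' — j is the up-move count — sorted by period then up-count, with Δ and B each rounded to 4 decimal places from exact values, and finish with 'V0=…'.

(0,0): Delta=-0.0725 Bond=43.6993
(1,0): Delta=-1.0000 Bond=115.6135
(1,1): Delta=0.1007 Bond=23.0459
(2,0): Delta=-1.0000 Bond=117.9258
(2,1): Delta=-1.0000 Bond=117.9258
(2,2): Delta=0.3062 Bond=-5.1050
(3,0): Delta=-1.0000 Bond=120.2843
(3,1): Delta=-1.0000 Bond=120.2843
(3,2): Delta=-1.0000 Bond=120.2843
(3,3): Delta=0.5500 Bond=-43.2348
V0=35.6562

Since d<R<u, set p* = (R−d)/(u−d) = 0.7674; price each node as the discounted p*-expectation of its children.
Terminal values V(4,·): V(4,0)=97.5295, V(4,1)=81.8498, V(4,2)=56.3986, V(4,3)=15.0866, V(4,4)=51.9706
Node (3,0) S=36.4645: V=(p*·81.8498+(1−p*)·97.5295)/1.02=83.8198; Δ=(81.8498−97.5295)/(40.8402−25.1605)=-1.0000; B=V−Δ·S=120.2843
Node (3,1) S=59.1888: V=(p*·56.3986+(1−p*)·81.8498)/1.02=61.0956; Δ=(56.3986−81.8498)/(66.2914−40.8402)=-1.0000; B=V−Δ·S=120.2843
Node (3,2) S=96.0745: V=(p*·15.0866+(1−p*)·56.3986)/1.02=24.2098; Δ=(15.0866−56.3986)/(107.6034−66.2914)=-1.0000; B=V−Δ·S=120.2843
Node (3,3) S=155.9470: V=(p*·51.9706+(1−p*)·15.0866)/1.02=42.5421; Δ=(51.9706−15.0866)/(174.6606−107.6034)=0.5500; B=V−Δ·S=-43.2348
Node (2,0) S=52.8471: V=(p*·61.0956+(1−p*)·83.8198)/1.02=65.0787; Δ=(61.0956−83.8198)/(59.1888−36.4645)=-1.0000; B=V−Δ·S=117.9258
Node (2,1) S=85.7808: V=(p*·24.2098+(1−p*)·61.0956)/1.02=32.1450; Δ=(24.2098−61.0956)/(96.0745−59.1888)=-1.0000; B=V−Δ·S=117.9258
Node (2,2) S=139.2384: V=(p*·42.5421+(1−p*)·24.2098)/1.02=37.5282; Δ=(42.5421−24.2098)/(155.9470−96.0745)=0.3062; B=V−Δ·S=-5.1050
Node (1,0) S=76.5900: V=(p*·32.1450+(1−p*)·65.0787)/1.02=39.0235; Δ=(32.1450−65.0787)/(85.7808−52.8471)=-1.0000; B=V−Δ·S=115.6135
Node (1,1) S=124.3200: V=(p*·37.5282+(1−p*)·32.1450)/1.02=35.5650; Δ=(37.5282−32.1450)/(139.2384−85.7808)=0.1007; B=V−Δ·S=23.0459
Node (0,0) S=111.0000: V=(p*·35.5650+(1−p*)·39.0235)/1.02=35.6562; Δ=(35.5650−39.0235)/(124.3200−76.5900)=-0.0725; B=V−Δ·S=43.6993
Root portfolio cost Δ·111+B reproduces V0=35.6562.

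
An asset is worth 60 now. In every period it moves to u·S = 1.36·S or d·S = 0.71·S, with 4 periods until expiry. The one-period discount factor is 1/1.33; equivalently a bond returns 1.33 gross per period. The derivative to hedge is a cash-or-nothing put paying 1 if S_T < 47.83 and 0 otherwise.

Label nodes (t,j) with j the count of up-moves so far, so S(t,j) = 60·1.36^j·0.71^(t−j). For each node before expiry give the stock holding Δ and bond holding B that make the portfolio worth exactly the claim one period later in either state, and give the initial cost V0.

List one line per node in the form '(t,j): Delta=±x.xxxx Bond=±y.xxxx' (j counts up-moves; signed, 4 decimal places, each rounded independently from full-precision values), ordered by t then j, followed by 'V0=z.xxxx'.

No-arbitrage ⇒ martingale measure with p* = (R−d)/(u−d) = 0.9538.
At expiry t=4: V(4,0)=1.0000, V(4,1)=1.0000, V(4,2)=0.0000, V(4,3)=0.0000, V(4,4)=0.0000
(3,0): S=21.4747. Δ = (V_up−V_dn)/(S_up−S_dn) = (1.0000−1.0000)/(29.2055−15.2470) = 0.0000. V = [p*·1.0000 + (1−p*)·1.0000]/1.33 = 0.7519. B = V − Δ·S = 0.7519.
(3,1): S=41.1346. Δ = (V_up−V_dn)/(S_up−S_dn) = (0.0000−1.0000)/(55.9430−29.2055) = -0.0374. V = [p*·0.0000 + (1−p*)·1.0000]/1.33 = 0.0347. B = V − Δ·S = 1.5732.
(3,2): S=78.7930. Δ = (V_up−V_dn)/(S_up−S_dn) = (0.0000−0.0000)/(107.1584−55.9430) = 0.0000. V = [p*·0.0000 + (1−p*)·0.0000]/1.33 = 0.0000. B = V − Δ·S = 0.0000.
(3,3): S=150.9274. Δ = (V_up−V_dn)/(S_up−S_dn) = (0.0000−0.0000)/(205.2612−107.1584) = 0.0000. V = [p*·0.0000 + (1−p*)·0.0000]/1.33 = 0.0000. B = V − Δ·S = 0.0000.
(2,0): S=30.2460. Δ = (V_up−V_dn)/(S_up−S_dn) = (0.0347−0.7519)/(41.1346−21.4747) = -0.0365. V = [p*·0.0347 + (1−p*)·0.7519]/1.33 = 0.0510. B = V − Δ·S = 1.1543.
(2,1): S=57.9360. Δ = (V_up−V_dn)/(S_up−S_dn) = (0.0000−0.0347)/(78.7930−41.1346) = -0.0009. V = [p*·0.0000 + (1−p*)·0.0347]/1.33 = 0.0012. B = V − Δ·S = 0.0546.
(2,2): S=110.9760. Δ = (V_up−V_dn)/(S_up−S_dn) = (0.0000−0.0000)/(150.9274−78.7930) = 0.0000. V = [p*·0.0000 + (1−p*)·0.0000]/1.33 = 0.0000. B = V − Δ·S = 0.0000.
(1,0): S=42.6000. Δ = (V_up−V_dn)/(S_up−S_dn) = (0.0012−0.0510)/(57.9360−30.2460) = -0.0018. V = [p*·0.0012 + (1−p*)·0.0510]/1.33 = 0.0026. B = V − Δ·S = 0.0792.
(1,1): S=81.6000. Δ = (V_up−V_dn)/(S_up−S_dn) = (0.0000−0.0012)/(110.9760−57.9360) = 0.0000. V = [p*·0.0000 + (1−p*)·0.0012]/1.33 = 0.0000. B = V − Δ·S = 0.0019.
(0,0): S=60.0000. Δ = (V_up−V_dn)/(S_up−S_dn) = (0.0000−0.0026)/(81.6000−42.6000) = -0.0001. V = [p*·0.0000 + (1−p*)·0.0026]/1.33 = 0.0001. B = V − Δ·S = 0.0041.
Check: Δ(0,0)·S0 + B(0,0) = 0.0001 = V0.

(0,0): Delta=-0.0001 Bond=0.0041
(1,0): Delta=-0.0018 Bond=0.0792
(1,1): Delta=0.0000 Bond=0.0019
(2,0): Delta=-0.0365 Bond=1.1543
(2,1): Delta=-0.0009 Bond=0.0546
(2,2): Delta=0.0000 Bond=0.0000
(3,0): Delta=0.0000 Bond=0.7519
(3,1): Delta=-0.0374 Bond=1.5732
(3,2): Delta=0.0000 Bond=0.0000
(3,3): Delta=0.0000 Bond=0.0000
V0=0.0001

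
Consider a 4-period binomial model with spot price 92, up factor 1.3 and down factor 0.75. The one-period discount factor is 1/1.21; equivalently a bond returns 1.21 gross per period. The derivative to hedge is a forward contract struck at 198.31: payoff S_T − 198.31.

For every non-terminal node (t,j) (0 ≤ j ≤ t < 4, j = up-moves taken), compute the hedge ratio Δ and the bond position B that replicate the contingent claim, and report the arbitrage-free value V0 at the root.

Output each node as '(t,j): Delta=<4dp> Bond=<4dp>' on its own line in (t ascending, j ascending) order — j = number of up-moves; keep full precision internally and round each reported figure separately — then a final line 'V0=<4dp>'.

(0,0): Delta=1.0000 Bond=-92.5131
(1,0): Delta=1.0000 Bond=-111.9408
(1,1): Delta=1.0000 Bond=-111.9408
(2,0): Delta=1.0000 Bond=-135.4484
(2,1): Delta=1.0000 Bond=-135.4484
(2,2): Delta=1.0000 Bond=-135.4484
(3,0): Delta=1.0000 Bond=-163.8926
(3,1): Delta=1.0000 Bond=-163.8926
(3,2): Delta=1.0000 Bond=-163.8926
(3,3): Delta=1.0000 Bond=-163.8926
V0=-0.5131

No-arbitrage ⇒ martingale measure with p* = (R−d)/(u−d) = 0.8364.
Terminal payoffs: V(4,0)=-169.2006, V(4,1)=-147.8537, V(4,2)=-110.8525, V(4,3)=-46.7170, V(4,4)=64.4512
(3,0): S=38.8125. Δ = (V_up−V_dn)/(S_up−S_dn) = (-147.8537−-169.2006)/(50.4563−29.1094) = 1.0000. V = [p*·-147.8537 + (1−p*)·-169.2006]/1.21 = -125.0801. B = V − Δ·S = -163.8926.
(3,1): S=67.2750. Δ = (V_up−V_dn)/(S_up−S_dn) = (-110.8525−-147.8537)/(87.4575−50.4563) = 1.0000. V = [p*·-110.8525 + (1−p*)·-147.8537]/1.21 = -96.6176. B = V − Δ·S = -163.8926.
(3,2): S=116.6100. Δ = (V_up−V_dn)/(S_up−S_dn) = (-46.7170−-110.8525)/(151.5930−87.4575) = 1.0000. V = [p*·-46.7170 + (1−p*)·-110.8525]/1.21 = -47.2826. B = V − Δ·S = -163.8926.
(3,3): S=202.1240. Δ = (V_up−V_dn)/(S_up−S_dn) = (64.4512−-46.7170)/(262.7612−151.5930) = 1.0000. V = [p*·64.4512 + (1−p*)·-46.7170]/1.21 = 38.2314. B = V − Δ·S = -163.8926.
(2,0): S=51.7500. Δ = (V_up−V_dn)/(S_up−S_dn) = (-96.6176−-125.0801)/(67.2750−38.8125) = 1.0000. V = [p*·-96.6176 + (1−p*)·-125.0801]/1.21 = -83.6984. B = V − Δ·S = -135.4484.
(2,1): S=89.7000. Δ = (V_up−V_dn)/(S_up−S_dn) = (-47.2826−-96.6176)/(116.6100−67.2750) = 1.0000. V = [p*·-47.2826 + (1−p*)·-96.6176]/1.21 = -45.7484. B = V − Δ·S = -135.4484.
(2,2): S=155.4800. Δ = (V_up−V_dn)/(S_up−S_dn) = (38.2314−-47.2826)/(202.1240−116.6100) = 1.0000. V = [p*·38.2314 + (1−p*)·-47.2826]/1.21 = 20.0316. B = V − Δ·S = -135.4484.
(1,0): S=69.0000. Δ = (V_up−V_dn)/(S_up−S_dn) = (-45.7484−-83.6984)/(89.7000−51.7500) = 1.0000. V = [p*·-45.7484 + (1−p*)·-83.6984]/1.21 = -42.9408. B = V − Δ·S = -111.9408.
(1,1): S=119.6000. Δ = (V_up−V_dn)/(S_up−S_dn) = (20.0316−-45.7484)/(155.4800−89.7000) = 1.0000. V = [p*·20.0316 + (1−p*)·-45.7484]/1.21 = 7.6592. B = V − Δ·S = -111.9408.
(0,0): S=92.0000. Δ = (V_up−V_dn)/(S_up−S_dn) = (7.6592−-42.9408)/(119.6000−69.0000) = 1.0000. V = [p*·7.6592 + (1−p*)·-42.9408]/1.21 = -0.5131. B = V − Δ·S = -92.5131.
Each (Δ,B) replicates both successor values, so the strategy is self-financing and V0 is arbitrage-free.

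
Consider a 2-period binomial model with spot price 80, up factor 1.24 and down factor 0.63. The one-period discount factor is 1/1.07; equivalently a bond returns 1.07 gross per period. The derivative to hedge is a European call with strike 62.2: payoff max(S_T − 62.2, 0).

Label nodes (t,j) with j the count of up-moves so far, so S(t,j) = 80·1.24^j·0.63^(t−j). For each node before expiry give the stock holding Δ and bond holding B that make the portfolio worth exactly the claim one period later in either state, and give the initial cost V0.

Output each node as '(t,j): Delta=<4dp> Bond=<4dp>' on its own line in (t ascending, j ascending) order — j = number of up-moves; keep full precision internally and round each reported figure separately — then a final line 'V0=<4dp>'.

(0,0): Delta=0.8375 Bond=-39.2617
(1,0): Delta=0.0096 Bond=-0.2857
(1,1): Delta=1.0000 Bond=-58.1308
V0=27.7376

No-arbitrage ⇒ martingale measure with p* = (R−d)/(u−d) = 0.7213.
Terminal payoffs: V(2,0)=0.0000, V(2,1)=0.2960, V(2,2)=60.8080
Node (1,0) S=50.4000: V=(p*·0.2960+(1−p*)·0.0000)/1.07=0.1995; Δ=(0.2960−0.0000)/(62.4960−31.7520)=0.0096; B=V−Δ·S=-0.2857
Node (1,1) S=99.2000: V=(p*·60.8080+(1−p*)·0.2960)/1.07=41.0692; Δ=(60.8080−0.2960)/(123.0080−62.4960)=1.0000; B=V−Δ·S=-58.1308
Node (0,0) S=80.0000: V=(p*·41.0692+(1−p*)·0.1995)/1.07=27.7376; Δ=(41.0692−0.1995)/(99.2000−50.4000)=0.8375; B=V−Δ·S=-39.2617
Self-financing check: at every node Δ·S+B equals the discounted successor values.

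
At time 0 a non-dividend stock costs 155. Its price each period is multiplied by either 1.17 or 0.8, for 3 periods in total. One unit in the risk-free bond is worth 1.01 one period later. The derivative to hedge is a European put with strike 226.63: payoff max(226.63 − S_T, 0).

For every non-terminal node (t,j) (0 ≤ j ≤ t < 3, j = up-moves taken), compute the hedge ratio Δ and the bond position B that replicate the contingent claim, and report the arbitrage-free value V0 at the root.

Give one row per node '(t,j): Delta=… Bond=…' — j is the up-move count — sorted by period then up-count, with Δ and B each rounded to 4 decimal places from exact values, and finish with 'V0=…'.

(0,0): Delta=-0.8810 Bond=205.3493
(1,0): Delta=-1.0000 Bond=222.1645
(1,1): Delta=-0.8189 Bond=196.1558
(2,0): Delta=-1.0000 Bond=224.3861
(2,1): Delta=-1.0000 Bond=224.3861
(2,2): Delta=-0.7246 Bond=178.1030
V0=68.8014

Since d<R<u, set p* = (R−d)/(u−d) = 0.5676; price each node as the discounted p*-expectation of its children.
Terminal values V(3,·): V(3,0)=147.2700, V(3,1)=110.5660, V(3,2)=56.8864, V(3,3)=0.0000
(2,0): S=99.2000. Δ = (V_up−V_dn)/(S_up−S_dn) = (110.5660−147.2700)/(116.0640−79.3600) = -1.0000. V = [p*·110.5660 + (1−p*)·147.2700]/1.01 = 125.1861. B = V − Δ·S = 224.3861.
(2,1): S=145.0800. Δ = (V_up−V_dn)/(S_up−S_dn) = (56.8864−110.5660)/(169.7436−116.0640) = -1.0000. V = [p*·56.8864 + (1−p*)·110.5660]/1.01 = 79.3061. B = V − Δ·S = 224.3861.
(2,2): S=212.1795. Δ = (V_up−V_dn)/(S_up−S_dn) = (0.0000−56.8864)/(248.2500−169.7436) = -0.7246. V = [p*·0.0000 + (1−p*)·56.8864]/1.01 = 24.3560. B = V − Δ·S = 178.1030.
(1,0): S=124.0000. Δ = (V_up−V_dn)/(S_up−S_dn) = (79.3061−125.1861)/(145.0800−99.2000) = -1.0000. V = [p*·79.3061 + (1−p*)·125.1861]/1.01 = 98.1645. B = V − Δ·S = 222.1645.
(1,1): S=181.3500. Δ = (V_up−V_dn)/(S_up−S_dn) = (24.3560−79.3061)/(212.1795−145.0800) = -0.8189. V = [p*·24.3560 + (1−p*)·79.3061]/1.01 = 47.6418. B = V − Δ·S = 196.1558.
(0,0): S=155.0000. Δ = (V_up−V_dn)/(S_up−S_dn) = (47.6418−98.1645)/(181.3500−124.0000) = -0.8810. V = [p*·47.6418 + (1−p*)·98.1645]/1.01 = 68.8014. B = V − Δ·S = 205.3493.
The time-0 hedge costs 68.8014, which is the no-arbitrage price.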